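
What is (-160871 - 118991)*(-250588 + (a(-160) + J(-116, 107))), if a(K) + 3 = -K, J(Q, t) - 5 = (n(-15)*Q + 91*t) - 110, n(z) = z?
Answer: 66903529858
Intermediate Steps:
J(Q, t) = -105 - 15*Q + 91*t (J(Q, t) = 5 + ((-15*Q + 91*t) - 110) = 5 + (-110 - 15*Q + 91*t) = -105 - 15*Q + 91*t)
a(K) = -3 - K
(-160871 - 118991)*(-250588 + (a(-160) + J(-116, 107))) = (-160871 - 118991)*(-250588 + ((-3 - 1*(-160)) + (-105 - 15*(-116) + 91*107))) = -279862*(-250588 + ((-3 + 160) + (-105 + 1740 + 9737))) = -279862*(-250588 + (157 + 11372)) = -279862*(-250588 + 11529) = -279862*(-239059) = 66903529858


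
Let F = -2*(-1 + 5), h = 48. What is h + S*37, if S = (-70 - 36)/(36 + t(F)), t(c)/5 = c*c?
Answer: 6583/178 ≈ 36.983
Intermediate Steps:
F = -8 (F = -2*4 = -8)
t(c) = 5*c**2 (t(c) = 5*(c*c) = 5*c**2)
S = -53/178 (S = (-70 - 36)/(36 + 5*(-8)**2) = -106/(36 + 5*64) = -106/(36 + 320) = -106/356 = -106*1/356 = -53/178 ≈ -0.29775)
h + S*37 = 48 - 53/178*37 = 48 - 1961/178 = 6583/178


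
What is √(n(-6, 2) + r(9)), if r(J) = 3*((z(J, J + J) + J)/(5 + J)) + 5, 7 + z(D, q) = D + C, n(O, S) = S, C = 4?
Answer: √2002/14 ≈ 3.1960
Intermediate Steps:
z(D, q) = -3 + D (z(D, q) = -7 + (D + 4) = -7 + (4 + D) = -3 + D)
r(J) = 5 + 3*(-3 + 2*J)/(5 + J) (r(J) = 3*(((-3 + J) + J)/(5 + J)) + 5 = 3*((-3 + 2*J)/(5 + J)) + 5 = 3*(-3 + 2*J)/(5 + J) + 5 = 5 + 3*(-3 + 2*J)/(5 + J))
√(n(-6, 2) + r(9)) = √(2 + (16 + 11*9)/(5 + 9)) = √(2 + (16 + 99)/14) = √(2 + (1/14)*115) = √(2 + 115/14) = √(143/14) = √2002/14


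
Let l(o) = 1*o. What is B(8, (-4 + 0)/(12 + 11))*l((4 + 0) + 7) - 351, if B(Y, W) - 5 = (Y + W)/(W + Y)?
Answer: -285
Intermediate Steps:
B(Y, W) = 6 (B(Y, W) = 5 + (Y + W)/(W + Y) = 5 + (W + Y)/(W + Y) = 5 + 1 = 6)
l(o) = o
B(8, (-4 + 0)/(12 + 11))*l((4 + 0) + 7) - 351 = 6*((4 + 0) + 7) - 351 = 6*(4 + 7) - 351 = 6*11 - 351 = 66 - 351 = -285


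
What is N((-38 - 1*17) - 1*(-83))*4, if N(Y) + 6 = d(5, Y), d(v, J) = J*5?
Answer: 536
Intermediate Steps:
d(v, J) = 5*J
N(Y) = -6 + 5*Y
N((-38 - 1*17) - 1*(-83))*4 = (-6 + 5*((-38 - 1*17) - 1*(-83)))*4 = (-6 + 5*((-38 - 17) + 83))*4 = (-6 + 5*(-55 + 83))*4 = (-6 + 5*28)*4 = (-6 + 140)*4 = 134*4 = 536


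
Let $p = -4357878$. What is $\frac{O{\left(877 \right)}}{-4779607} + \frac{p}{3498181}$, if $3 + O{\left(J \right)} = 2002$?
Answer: $- \frac{20835937057765}{16719930394867} \approx -1.2462$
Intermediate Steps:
$O{\left(J \right)} = 1999$ ($O{\left(J \right)} = -3 + 2002 = 1999$)
$\frac{O{\left(877 \right)}}{-4779607} + \frac{p}{3498181} = \frac{1999}{-4779607} - \frac{4357878}{3498181} = 1999 \left(- \frac{1}{4779607}\right) - \frac{4357878}{3498181} = - \frac{1999}{4779607} - \frac{4357878}{3498181} = - \frac{20835937057765}{16719930394867}$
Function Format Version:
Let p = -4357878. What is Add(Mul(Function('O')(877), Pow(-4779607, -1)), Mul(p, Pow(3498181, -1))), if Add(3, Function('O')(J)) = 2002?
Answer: Rational(-20835937057765, 16719930394867) ≈ -1.2462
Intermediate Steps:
Function('O')(J) = 1999 (Function('O')(J) = Add(-3, 2002) = 1999)
Add(Mul(Function('O')(877), Pow(-4779607, -1)), Mul(p, Pow(3498181, -1))) = Add(Mul(1999, Pow(-4779607, -1)), Mul(-4357878, Pow(3498181, -1))) = Add(Mul(1999, Rational(-1, 4779607)), Mul(-4357878, Rational(1, 3498181))) = Add(Rational(-1999, 4779607), Rational(-4357878, 3498181)) = Rational(-20835937057765, 16719930394867)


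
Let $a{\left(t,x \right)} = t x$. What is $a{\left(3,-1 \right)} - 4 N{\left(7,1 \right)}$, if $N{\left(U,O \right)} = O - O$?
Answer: $-3$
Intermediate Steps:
$N{\left(U,O \right)} = 0$
$a{\left(3,-1 \right)} - 4 N{\left(7,1 \right)} = 3 \left(-1\right) - 0 = -3 + 0 = -3$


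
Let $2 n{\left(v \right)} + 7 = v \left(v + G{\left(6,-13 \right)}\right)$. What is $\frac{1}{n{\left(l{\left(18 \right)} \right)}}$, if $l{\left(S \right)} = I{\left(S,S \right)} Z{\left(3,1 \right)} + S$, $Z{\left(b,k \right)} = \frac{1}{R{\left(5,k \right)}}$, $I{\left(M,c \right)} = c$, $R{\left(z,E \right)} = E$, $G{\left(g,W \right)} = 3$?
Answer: $\frac{2}{1397} \approx 0.0014316$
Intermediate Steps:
$Z{\left(b,k \right)} = \frac{1}{k}$
$l{\left(S \right)} = 2 S$ ($l{\left(S \right)} = \frac{S}{1} + S = S 1 + S = S + S = 2 S$)
$n{\left(v \right)} = - \frac{7}{2} + \frac{v \left(3 + v\right)}{2}$ ($n{\left(v \right)} = - \frac{7}{2} + \frac{v \left(v + 3\right)}{2} = - \frac{7}{2} + \frac{v \left(3 + v\right)}{2}$)
$\frac{1}{n{\left(l{\left(18 \right)} \right)}} = \frac{1}{- \frac{7}{2} + \frac{\left(2 \cdot 18\right)^{2}}{2} + \frac{3 \cdot 2 \cdot 18}{2}} = \frac{1}{- \frac{7}{2} + \frac{36^{2}}{2} + \frac{3}{2} \cdot 36} = \frac{1}{- \frac{7}{2} + \frac{1}{2} \cdot 1296 + 54} = \frac{1}{- \frac{7}{2} + 648 + 54} = \frac{1}{\frac{1397}{2}} = \frac{2}{1397}$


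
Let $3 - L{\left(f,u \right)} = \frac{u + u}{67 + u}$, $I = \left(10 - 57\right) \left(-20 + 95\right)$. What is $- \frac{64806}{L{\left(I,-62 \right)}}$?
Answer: $- \frac{324030}{139} \approx -2331.2$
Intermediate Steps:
$I = -3525$ ($I = \left(-47\right) 75 = -3525$)
$L{\left(f,u \right)} = 3 - \frac{2 u}{67 + u}$ ($L{\left(f,u \right)} = 3 - \frac{u + u}{67 + u} = 3 - \frac{2 u}{67 + u}$)
$- \frac{64806}{L{\left(I,-62 \right)}} = - \frac{64806}{\frac{1}{67 - 62} \left(201 - 62\right)} = - \frac{64806}{\frac{1}{5} \cdot 139} = - \frac{64806}{\frac{139}{5}} = \left(-64806\right) \frac{5}{139} = - \frac{324030}{139}$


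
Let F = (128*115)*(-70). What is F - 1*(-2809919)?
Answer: 1779519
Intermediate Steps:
F = -1030400 (F = 14720*(-70) = -1030400)
F - 1*(-2809919) = -1030400 - 1*(-2809919) = -1030400 + 2809919 = 1779519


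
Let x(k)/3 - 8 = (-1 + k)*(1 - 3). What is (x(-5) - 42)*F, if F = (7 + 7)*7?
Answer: 1764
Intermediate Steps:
x(k) = 30 - 6*k (x(k) = 24 + 3*((-1 + k)*(1 - 3)) = 24 + 3*((-1 + k)*(-2)) = 24 + 3*(2 - 2*k) = 24 + (6 - 6*k) = 30 - 6*k)
F = 98 (F = 14*7 = 98)
(x(-5) - 42)*F = ((30 - 6*(-5)) - 42)*98 = ((30 + 30) - 42)*98 = (60 - 42)*98 = 18*98 = 1764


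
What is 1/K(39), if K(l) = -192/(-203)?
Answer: 203/192 ≈ 1.0573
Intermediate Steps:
K(l) = 192/203 (K(l) = -192*(-1/203) = 192/203)
1/K(39) = 1/(192/203) = 203/192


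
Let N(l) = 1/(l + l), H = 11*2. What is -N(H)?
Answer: -1/44 ≈ -0.022727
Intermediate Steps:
H = 22
N(l) = 1/(2*l)
-N(H) = -1/(2*22) = -1*1/44 = -1/44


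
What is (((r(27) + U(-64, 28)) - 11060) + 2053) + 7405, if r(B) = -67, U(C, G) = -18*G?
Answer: -2173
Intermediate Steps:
(((r(27) + U(-64, 28)) - 11060) + 2053) + 7405 = (((-67 - 18*28) - 11060) + 2053) + 7405 = (((-67 - 504) - 11060) + 2053) + 7405 = ((-571 - 11060) + 2053) + 7405 = (-11631 + 2053) + 7405 = -9578 + 7405 = -2173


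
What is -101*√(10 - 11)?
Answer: -101*I ≈ -101.0*I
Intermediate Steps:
-101*√(10 - 11) = -101*I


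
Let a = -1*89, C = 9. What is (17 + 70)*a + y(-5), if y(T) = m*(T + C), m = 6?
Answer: -7719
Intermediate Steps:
y(T) = 54 + 6*T (y(T) = 6*(T + 9) = 6*(9 + T) = 54 + 6*T)
a = -89
(17 + 70)*a + y(-5) = (17 + 70)*(-89) + (54 + 6*(-5)) = 87*(-89) + (54 - 30) = -7743 + 24 = -7719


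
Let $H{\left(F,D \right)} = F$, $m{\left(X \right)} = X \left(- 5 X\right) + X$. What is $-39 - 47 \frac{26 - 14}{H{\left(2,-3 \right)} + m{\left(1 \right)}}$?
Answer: $243$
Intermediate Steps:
$m{\left(X \right)} = X - 5 X^{2}$ ($m{\left(X \right)} = - 5 X^{2} + X = X - 5 X^{2}$)
$-39 - 47 \frac{26 - 14}{H{\left(2,-3 \right)} + m{\left(1 \right)}} = -39 - 47 \frac{26 - 14}{2 + 1 \left(1 - 5\right)} = -39 - 47 \frac{12}{2 + 1 \left(1 - 5\right)} = -39 - 47 \frac{12}{2 + 1 \left(-4\right)} = -39 - 47 \frac{12}{2 - 4} = -39 - 47 \frac{12}{-2} = -39 - 47 \cdot 12 \left(- \frac{1}{2}\right) = -39 - -282 = -39 + 282 = 243$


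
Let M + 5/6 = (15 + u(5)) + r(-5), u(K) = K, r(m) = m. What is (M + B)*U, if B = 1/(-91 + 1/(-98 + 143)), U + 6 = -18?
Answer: -695440/2047 ≈ -339.74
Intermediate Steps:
U = -24 (U = -6 - 18 = -24)
B = -45/4094 (B = 1/(-91 + 1/45) = 1/(-4094/45) = -45/4094 ≈ -0.010992)
M = 85/6 (M = -⅚ + ((15 + 5) - 5) = -⅚ + (20 - 5) = -⅚ + 15 = 85/6 ≈ 14.167)
(M + B)*U = (85/6 - 45/4094)*(-24) = (86930/6141)*(-24) = -695440/2047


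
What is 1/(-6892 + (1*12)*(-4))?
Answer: -1/6940 ≈ -0.00014409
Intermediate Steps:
1/(-6892 + (1*12)*(-4)) = 1/(-6892 + 12*(-4)) = 1/(-6892 - 48) = 1/(-6940) = -1/6940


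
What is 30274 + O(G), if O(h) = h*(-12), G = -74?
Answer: 31162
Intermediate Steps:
O(h) = -12*h
30274 + O(G) = 30274 - 12*(-74) = 30274 + 888 = 31162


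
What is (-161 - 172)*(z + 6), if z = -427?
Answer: 140193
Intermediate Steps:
(-161 - 172)*(z + 6) = (-161 - 172)*(-427 + 6) = -333*(-421) = 140193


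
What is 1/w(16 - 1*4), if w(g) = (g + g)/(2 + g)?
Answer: 7/12 ≈ 0.58333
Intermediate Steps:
w(g) = 2*g/(2 + g) (w(g) = (2*g)/(2 + g) = 2*g/(2 + g))
1/w(16 - 1*4) = 1/(2*(16 - 1*4)/(2 + (16 - 1*4))) = 1/(2*(16 - 4)/(2 + (16 - 4))) = 1/(2*12/(2 + 12)) = 1/(2*12/14) = 1/(2*12*(1/14)) = 1/(12/7) = 7/12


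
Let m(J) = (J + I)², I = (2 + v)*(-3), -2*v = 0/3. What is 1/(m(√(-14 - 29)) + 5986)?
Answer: I/(3*(4*√43 + 1993*I)) ≈ 0.00016722 + 2.2008e-6*I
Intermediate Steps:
v = 0 (v = -0/3 = -½*0 = 0)
I = -6 (I = (2 + 0)*(-3) = 2*(-3) = -6)
m(J) = (-6 + J)² (m(J) = (J - 6)² = (-6 + J)²)
1/(m(√(-14 - 29)) + 5986) = 1/((-6 + √(-14 - 29))² + 5986) = 1/((-6 + √(-43))² + 5986) = 1/((-6 + I*√43)² + 5986) = 1/(5986 + (-6 + I*√43)²)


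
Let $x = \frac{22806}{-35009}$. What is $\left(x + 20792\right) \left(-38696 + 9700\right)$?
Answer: $- \frac{21105733800712}{35009} \approx -6.0287 \cdot 10^{8}$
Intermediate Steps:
$x = - \frac{22806}{35009}$ ($x = 22806 \left(- \frac{1}{35009}\right) = - \frac{22806}{35009} \approx -0.65143$)
$\left(x + 20792\right) \left(-38696 + 9700\right) = \left(- \frac{22806}{35009} + 20792\right) \left(-38696 + 9700\right) = \frac{727884322}{35009} \left(-28996\right) = - \frac{21105733800712}{35009}$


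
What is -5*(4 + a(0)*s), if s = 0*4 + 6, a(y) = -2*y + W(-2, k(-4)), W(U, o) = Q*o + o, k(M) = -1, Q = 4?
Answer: 130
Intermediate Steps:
W(U, o) = 5*o (W(U, o) = 4*o + o = 5*o)
a(y) = -5 - 2*y (a(y) = -2*y + 5*(-1) = -2*y - 5 = -5 - 2*y)
s = 6 (s = 0 + 6 = 6)
-5*(4 + a(0)*s) = -5*(4 + (-5 - 2*0)*6) = -5*(4 + (-5 + 0)*6) = -5*(4 - 5*6) = -5*(4 - 30) = -5*(-26) = 130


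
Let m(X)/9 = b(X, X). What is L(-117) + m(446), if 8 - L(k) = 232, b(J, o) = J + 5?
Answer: 3835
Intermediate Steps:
b(J, o) = 5 + J
m(X) = 45 + 9*X (m(X) = 9*(5 + X) = 45 + 9*X)
L(k) = -224 (L(k) = 8 - 1*232 = 8 - 232 = -224)
L(-117) + m(446) = -224 + (45 + 9*446) = -224 + (45 + 4014) = -224 + 4059 = 3835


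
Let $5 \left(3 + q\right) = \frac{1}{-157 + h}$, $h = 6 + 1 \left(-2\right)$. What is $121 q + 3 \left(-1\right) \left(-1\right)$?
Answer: $- \frac{275521}{765} \approx -360.16$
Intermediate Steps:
$h = 4$ ($h = 6 - 2 = 4$)
$q = - \frac{2296}{765}$ ($q = -3 + \frac{1}{5 \left(-157 + 4\right)} = -3 + \frac{1}{5 \left(-153\right)} = -3 + \frac{1}{5} \left(- \frac{1}{153}\right) = -3 - \frac{1}{765} = - \frac{2296}{765} \approx -3.0013$)
$121 q + 3 \left(-1\right) \left(-1\right) = 121 \left(- \frac{2296}{765}\right) + 3 \left(-1\right) \left(-1\right) = - \frac{277816}{765} - -3 = - \frac{277816}{765} + 3 = - \frac{275521}{765}$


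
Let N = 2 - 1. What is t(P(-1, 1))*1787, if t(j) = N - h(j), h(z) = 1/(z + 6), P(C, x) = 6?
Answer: 19657/12 ≈ 1638.1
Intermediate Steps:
N = 1
h(z) = 1/(6 + z)
t(j) = 1 - 1/(6 + j)
t(P(-1, 1))*1787 = ((5 + 6)/(6 + 6))*1787 = (11/12)*1787 = 19657/12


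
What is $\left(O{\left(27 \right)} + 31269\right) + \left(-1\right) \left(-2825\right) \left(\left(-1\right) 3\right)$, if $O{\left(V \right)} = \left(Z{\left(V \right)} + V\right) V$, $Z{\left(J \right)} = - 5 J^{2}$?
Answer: $-74892$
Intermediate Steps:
$O{\left(V \right)} = V \left(V - 5 V^{2}\right)$ ($O{\left(V \right)} = \left(- 5 V^{2} + V\right) V = \left(V - 5 V^{2}\right) V = V \left(V - 5 V^{2}\right)$)
$\left(O{\left(27 \right)} + 31269\right) + \left(-1\right) \left(-2825\right) \left(\left(-1\right) 3\right) = \left(27^{2} \left(1 - 135\right) + 31269\right) + \left(-1\right) \left(-2825\right) \left(\left(-1\right) 3\right) = \left(729 \left(1 - 135\right) + 31269\right) + 2825 \left(-3\right) = \left(729 \left(-134\right) + 31269\right) - 8475 = \left(-97686 + 31269\right) - 8475 = -66417 - 8475 = -74892$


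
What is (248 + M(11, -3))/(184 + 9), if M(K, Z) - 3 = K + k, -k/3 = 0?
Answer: 262/193 ≈ 1.3575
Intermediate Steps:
k = 0 (k = -3*0 = 0)
M(K, Z) = 3 + K (M(K, Z) = 3 + (K + 0) = 3 + K)
(248 + M(11, -3))/(184 + 9) = (248 + (3 + 11))/(184 + 9) = (248 + 14)/193 = 262*(1/193) = 262/193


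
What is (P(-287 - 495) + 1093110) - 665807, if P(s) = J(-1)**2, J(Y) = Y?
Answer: 427304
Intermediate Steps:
P(s) = 1 (P(s) = (-1)**2 = 1)
(P(-287 - 495) + 1093110) - 665807 = (1 + 1093110) - 665807 = 1093111 - 665807 = 427304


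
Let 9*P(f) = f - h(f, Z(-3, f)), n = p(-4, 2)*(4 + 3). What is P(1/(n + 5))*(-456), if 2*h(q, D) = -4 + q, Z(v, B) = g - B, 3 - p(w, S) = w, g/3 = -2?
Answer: -8246/81 ≈ -101.80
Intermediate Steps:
g = -6 (g = 3*(-2) = -6)
p(w, S) = 3 - w
Z(v, B) = -6 - B
h(q, D) = -2 + q/2 (h(q, D) = (-4 + q)/2 = -2 + q/2)
n = 49 (n = (3 - 1*(-4))*(4 + 3) = (3 + 4)*7 = 7*7 = 49)
P(f) = 2/9 + f/18 (P(f) = (f - (-2 + f/2))/9 = (f + (2 - f/2))/9 = (2 + f/2)/9 = 2/9 + f/18)
P(1/(n + 5))*(-456) = (2/9 + 1/(18*(49 + 5)))*(-456) = (2/9 + (1/18)/54)*(-456) = (2/9 + (1/18)*(1/54))*(-456) = (2/9 + 1/972)*(-456) = (217/972)*(-456) = -8246/81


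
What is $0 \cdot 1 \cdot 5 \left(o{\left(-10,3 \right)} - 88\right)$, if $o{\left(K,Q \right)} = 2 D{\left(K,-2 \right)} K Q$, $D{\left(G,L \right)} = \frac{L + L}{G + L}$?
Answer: $0$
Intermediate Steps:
$D{\left(G,L \right)} = \frac{2 L}{G + L}$
$o{\left(K,Q \right)} = - \frac{8 K Q}{-2 + K}$ ($o{\left(K,Q \right)} = 2 \cdot 2 \left(-2\right) \frac{1}{K - 2} K Q = 2 \cdot 2 \left(-2\right) \frac{1}{-2 + K} K Q = 2 \left(- \frac{4}{-2 + K}\right) K Q = - \frac{8}{-2 + K} K Q = - \frac{8 K}{-2 + K} Q = - \frac{8 K Q}{-2 + K}$)
$0 \cdot 1 \cdot 5 \left(o{\left(-10,3 \right)} - 88\right) = 0 \cdot 1 \cdot 5 \left(\left(-8\right) \left(-10\right) 3 \frac{1}{-2 - 10} - 88\right) = 0 \cdot 5 \left(\left(-8\right) \left(-10\right) 3 \frac{1}{-12} - 88\right) = 0 \left(\left(-8\right) \left(-10\right) 3 \left(- \frac{1}{12}\right) - 88\right) = 0 \left(-20 - 88\right) = 0 \left(-108\right) = 0$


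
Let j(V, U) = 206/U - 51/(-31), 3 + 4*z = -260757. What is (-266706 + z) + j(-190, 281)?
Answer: -2891125339/8711 ≈ -3.3189e+5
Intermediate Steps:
z = -65190 (z = -¾ + (¼)*(-260757) = -¾ - 260757/4 = -65190)
j(V, U) = 51/31 + 206/U (j(V, U) = 206/U - 51*(-1/31) = 206/U + 51/31 = 51/31 + 206/U)
(-266706 + z) + j(-190, 281) = (-266706 - 65190) + (51/31 + 206/281) = -331896 + (51/31 + 206*(1/281)) = -331896 + (51/31 + 206/281) = -331896 + 20717/8711 = -2891125339/8711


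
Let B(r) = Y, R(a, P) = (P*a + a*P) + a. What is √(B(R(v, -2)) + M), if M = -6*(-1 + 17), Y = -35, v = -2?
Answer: I*√131 ≈ 11.446*I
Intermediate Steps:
R(a, P) = a + 2*P*a (R(a, P) = (P*a + P*a) + a = 2*P*a + a = a + 2*P*a)
B(r) = -35
M = -96 (M = -6*16 = -96)
√(B(R(v, -2)) + M) = √(-35 - 96) = √(-131) = I*√131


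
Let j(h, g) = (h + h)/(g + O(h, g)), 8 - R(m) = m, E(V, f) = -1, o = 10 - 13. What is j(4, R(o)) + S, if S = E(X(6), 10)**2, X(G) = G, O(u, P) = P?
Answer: 15/11 ≈ 1.3636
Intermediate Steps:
o = -3
R(m) = 8 - m
j(h, g) = h/g (j(h, g) = (h + h)/(g + g) = (2*h)/((2*g)) = (2*h)*(1/(2*g)) = h/g)
S = 1 (S = (-1)**2 = 1)
j(4, R(o)) + S = 4/(8 - 1*(-3)) + 1 = 4/(8 + 3) + 1 = 4/11 + 1 = 15/11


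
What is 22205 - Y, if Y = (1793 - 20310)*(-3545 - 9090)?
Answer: -233940090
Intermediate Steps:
Y = 233962295 (Y = -18517*(-12635) = 233962295)
22205 - Y = 22205 - 1*233962295 = 22205 - 233962295 = -233940090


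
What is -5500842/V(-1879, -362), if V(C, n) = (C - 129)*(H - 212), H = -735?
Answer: -2750421/950788 ≈ -2.8928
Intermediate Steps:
V(C, n) = 122163 - 947*C (V(C, n) = (C - 129)*(-735 - 212) = (-129 + C)*(-947) = 122163 - 947*C)
-5500842/V(-1879, -362) = -5500842/(122163 - 947*(-1879)) = -5500842/(122163 + 1779413) = -5500842/1901576 = -5500842*1/1901576 = -2750421/950788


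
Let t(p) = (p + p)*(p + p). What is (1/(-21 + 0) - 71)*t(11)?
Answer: -722128/21 ≈ -34387.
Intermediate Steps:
t(p) = 4*p**2 (t(p) = (2*p)*(2*p) = 4*p**2)
(1/(-21 + 0) - 71)*t(11) = (1/(-21 + 0) - 71)*(4*11**2) = (1/(-21) - 71)*(4*121) = (-1/21 - 71)*484 = -1492/21*484 = -722128/21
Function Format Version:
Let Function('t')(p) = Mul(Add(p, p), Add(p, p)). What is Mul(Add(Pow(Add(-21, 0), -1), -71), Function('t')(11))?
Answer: Rational(-722128, 21) ≈ -34387.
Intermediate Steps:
Function('t')(p) = Mul(4, Pow(p, 2)) (Function('t')(p) = Mul(Mul(2, p), Mul(2, p)) = Mul(4, Pow(p, 2)))
Mul(Add(Pow(Add(-21, 0), -1), -71), Function('t')(11)) = Mul(Add(Pow(Add(-21, 0), -1), -71), Mul(4, Pow(11, 2))) = Mul(Add(Pow(-21, -1), -71), Mul(4, 121)) = Mul(Add(Rational(-1, 21), -71), 484) = Mul(Rational(-1492, 21), 484) = Rational(-722128, 21)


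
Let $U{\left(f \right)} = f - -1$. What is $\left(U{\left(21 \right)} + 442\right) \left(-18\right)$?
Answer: $-8352$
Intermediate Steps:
$U{\left(f \right)} = 1 + f$ ($U{\left(f \right)} = f + 1 = 1 + f$)
$\left(U{\left(21 \right)} + 442\right) \left(-18\right) = \left(\left(1 + 21\right) + 442\right) \left(-18\right) = \left(22 + 442\right) \left(-18\right) = 464 \left(-18\right) = -8352$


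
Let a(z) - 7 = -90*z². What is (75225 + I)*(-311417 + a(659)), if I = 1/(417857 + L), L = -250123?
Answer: -35507092374421550/11981 ≈ -2.9636e+12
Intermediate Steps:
a(z) = 7 - 90*z²
I = 1/167734 (I = 1/(417857 - 250123) = 1/167734 ≈ 5.9618e-6)
(75225 + I)*(-311417 + a(659)) = (75225 + 1/167734)*(-311417 + (7 - 90*659²)) = 12617790151*(-311417 + (7 - 90*434281))/167734 = 12617790151*(-311417 + (7 - 39085290))/167734 = 12617790151*(-311417 - 39085283)/167734 = (12617790151/167734)*(-39396700) = -35507092374421550/11981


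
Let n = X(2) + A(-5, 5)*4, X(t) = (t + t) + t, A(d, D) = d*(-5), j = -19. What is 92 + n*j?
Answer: -1922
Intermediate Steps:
A(d, D) = -5*d
X(t) = 3*t (X(t) = 2*t + t = 3*t)
n = 106 (n = 3*2 - 5*(-5)*4 = 6 + 25*4 = 6 + 100 = 106)
92 + n*j = 92 + 106*(-19) = 92 - 2014 = -1922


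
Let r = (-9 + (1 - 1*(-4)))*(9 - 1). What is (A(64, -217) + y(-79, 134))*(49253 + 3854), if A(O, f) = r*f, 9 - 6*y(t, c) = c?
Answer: 2206011673/6 ≈ 3.6767e+8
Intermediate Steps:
r = -32 (r = (-9 + (1 + 4))*8 = (-9 + 5)*8 = -4*8 = -32)
y(t, c) = 3/2 - c/6
A(O, f) = -32*f
(A(64, -217) + y(-79, 134))*(49253 + 3854) = (-32*(-217) + (3/2 - 1/6*134))*(49253 + 3854) = (6944 + (3/2 - 67/3))*53107 = (6944 - 125/6)*53107 = (41539/6)*53107 = 2206011673/6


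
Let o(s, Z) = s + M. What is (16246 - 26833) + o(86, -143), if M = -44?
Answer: -10545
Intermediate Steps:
o(s, Z) = -44 + s (o(s, Z) = s - 44 = -44 + s)
(16246 - 26833) + o(86, -143) = (16246 - 26833) + (-44 + 86) = -10587 + 42 = -10545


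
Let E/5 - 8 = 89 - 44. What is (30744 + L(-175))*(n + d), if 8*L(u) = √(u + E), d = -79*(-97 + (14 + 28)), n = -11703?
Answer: -226214352 - 11037*√10/4 ≈ -2.2622e+8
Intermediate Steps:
E = 265 (E = 40 + 5*(89 - 44) = 40 + 5*45 = 40 + 225 = 265)
d = 4345 (d = -79*(-97 + 42) = -79*(-55) = 4345)
L(u) = √(265 + u)/8 (L(u) = √(u + 265)/8 = √(265 + u)/8)
(30744 + L(-175))*(n + d) = (30744 + √(265 - 175)/8)*(-11703 + 4345) = (30744 + √90/8)*(-7358) = (30744 + (3*√10)/8)*(-7358) = (30744 + 3*√10/8)*(-7358) = -226214352 - 11037*√10/4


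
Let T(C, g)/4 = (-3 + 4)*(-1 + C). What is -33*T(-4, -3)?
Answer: 660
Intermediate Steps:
T(C, g) = -4 + 4*C (T(C, g) = 4*((-3 + 4)*(-1 + C)) = 4*(1*(-1 + C)) = 4*(-1 + C) = -4 + 4*C)
-33*T(-4, -3) = -33*(-4 + 4*(-4)) = -33*(-4 - 16) = -33*(-20) = 660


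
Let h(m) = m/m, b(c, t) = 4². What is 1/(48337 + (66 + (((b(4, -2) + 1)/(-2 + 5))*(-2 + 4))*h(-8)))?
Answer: 3/145243 ≈ 2.0655e-5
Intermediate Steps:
b(c, t) = 16
h(m) = 1
1/(48337 + (66 + (((b(4, -2) + 1)/(-2 + 5))*(-2 + 4))*h(-8))) = 1/(48337 + (66 + (((16 + 1)/(-2 + 5))*(-2 + 4))*1)) = 1/(48337 + (66 + ((17/3)*2)*1)) = 1/(48337 + (66 + (34/3)*1)) = 1/(48337 + (66 + 34/3)) = 1/(48337 + 232/3) = 1/(145243/3) = 3/145243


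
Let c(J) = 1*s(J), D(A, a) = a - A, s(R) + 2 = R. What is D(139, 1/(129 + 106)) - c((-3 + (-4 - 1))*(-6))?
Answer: -43474/235 ≈ -185.00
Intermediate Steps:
s(R) = -2 + R
c(J) = -2 + J (c(J) = 1*(-2 + J) = -2 + J)
D(139, 1/(129 + 106)) - c((-3 + (-4 - 1))*(-6)) = (1/(129 + 106) - 1*139) - (-2 + (-3 + (-4 - 1))*(-6)) = (1/235 - 139) - (-2 + (-3 - 5)*(-6)) = (1/235 - 139) - (-2 - 8*(-6)) = -32664/235 - (-2 + 48) = -32664/235 - 1*46 = -32664/235 - 46 = -43474/235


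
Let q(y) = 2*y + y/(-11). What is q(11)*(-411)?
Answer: -8631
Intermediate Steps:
q(y) = 21*y/11 (q(y) = 2*y + y*(-1/11) = 2*y - y/11 = 21*y/11)
q(11)*(-411) = ((21/11)*11)*(-411) = 21*(-411) = -8631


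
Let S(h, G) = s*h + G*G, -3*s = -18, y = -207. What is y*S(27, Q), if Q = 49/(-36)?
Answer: -4884119/144 ≈ -33918.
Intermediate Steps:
Q = -49/36 (Q = 49*(-1/36) = -49/36 ≈ -1.3611)
s = 6 (s = -1/3*(-18) = 6)
S(h, G) = G**2 + 6*h (S(h, G) = 6*h + G*G = 6*h + G**2 = G**2 + 6*h)
y*S(27, Q) = -207*((-49/36)**2 + 6*27) = -207*(2401/1296 + 162) = -207*212353/1296 = -4884119/144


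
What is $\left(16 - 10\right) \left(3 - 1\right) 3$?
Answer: $36$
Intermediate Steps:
$\left(16 - 10\right) \left(3 - 1\right) 3 = 6 \cdot 2 \cdot 3 = 6 \cdot 6 = 36$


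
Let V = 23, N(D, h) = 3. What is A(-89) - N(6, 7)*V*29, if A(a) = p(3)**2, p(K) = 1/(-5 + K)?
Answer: -8003/4 ≈ -2000.8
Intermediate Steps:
A(a) = 1/4 (A(a) = (1/(-5 + 3))**2 = (1/(-2))**2 = (-1/2)**2 = 1/4)
A(-89) - N(6, 7)*V*29 = 1/4 - 3*23*29 = 1/4 - 69*29 = 1/4 - 1*2001 = 1/4 - 2001 = -8003/4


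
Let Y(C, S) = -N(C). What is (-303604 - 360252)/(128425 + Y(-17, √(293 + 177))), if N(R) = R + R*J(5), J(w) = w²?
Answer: -663856/128867 ≈ -5.1515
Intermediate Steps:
N(R) = 26*R (N(R) = R + R*5² = R + R*25 = R + 25*R = 26*R)
Y(C, S) = -26*C
(-303604 - 360252)/(128425 + Y(-17, √(293 + 177))) = (-303604 - 360252)/(128425 - 26*(-17)) = -663856/(128425 + 442) = -663856/128867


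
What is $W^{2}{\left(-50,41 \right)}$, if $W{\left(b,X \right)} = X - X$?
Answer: $0$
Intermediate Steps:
$W{\left(b,X \right)} = 0$
$W^{2}{\left(-50,41 \right)} = 0^{2} = 0$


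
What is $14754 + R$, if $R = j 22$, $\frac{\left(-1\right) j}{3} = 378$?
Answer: $-10194$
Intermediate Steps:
$j = -1134$ ($j = \left(-3\right) 378 = -1134$)
$R = -24948$ ($R = \left(-1134\right) 22 = -24948$)
$14754 + R = 14754 - 24948 = -10194$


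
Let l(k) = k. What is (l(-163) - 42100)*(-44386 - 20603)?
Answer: 2746630107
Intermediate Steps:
(l(-163) - 42100)*(-44386 - 20603) = (-163 - 42100)*(-44386 - 20603) = -42263*(-64989) = 2746630107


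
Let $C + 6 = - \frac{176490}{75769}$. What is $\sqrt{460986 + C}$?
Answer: $\frac{3 \sqrt{294049530680330}}{75769} \approx 678.95$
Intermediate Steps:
$C = - \frac{631104}{75769}$ ($C = -6 - \frac{176490}{75769} = - \frac{631104}{75769} \approx -8.3293$)
$\sqrt{460986 + C} = \sqrt{460986 - \frac{631104}{75769}} = \sqrt{\frac{34927817130}{75769}} = \frac{3 \sqrt{294049530680330}}{75769}$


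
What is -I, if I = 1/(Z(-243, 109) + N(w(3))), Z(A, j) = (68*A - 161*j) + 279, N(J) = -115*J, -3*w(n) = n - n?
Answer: 1/33794 ≈ 2.9591e-5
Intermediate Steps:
w(n) = 0 (w(n) = -(n - n)/3 = -⅓*0 = 0)
Z(A, j) = 279 - 161*j + 68*A (Z(A, j) = (-161*j + 68*A) + 279 = 279 - 161*j + 68*A)
I = -1/33794 (I = 1/((279 - 161*109 + 68*(-243)) - 115*0) = 1/((279 - 17549 - 16524) + 0) = 1/(-33794 + 0) = 1/(-33794) = -1/33794 ≈ -2.9591e-5)
-I = -1*(-1/33794) = 1/33794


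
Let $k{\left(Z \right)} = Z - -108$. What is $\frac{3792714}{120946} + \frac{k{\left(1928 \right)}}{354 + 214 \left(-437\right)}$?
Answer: $\frac{44137270130}{1408476643} \approx 31.337$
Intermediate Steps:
$k{\left(Z \right)} = 108 + Z$ ($k{\left(Z \right)} = Z + 108 = 108 + Z$)
$\frac{3792714}{120946} + \frac{k{\left(1928 \right)}}{354 + 214 \left(-437\right)} = \frac{3792714}{120946} + \frac{108 + 1928}{354 + 214 \left(-437\right)} = 3792714 \cdot \frac{1}{120946} + \frac{2036}{354 - 93518} = \frac{1896357}{60473} + \frac{2036}{-93164} = \frac{1896357}{60473} + 2036 \left(- \frac{1}{93164}\right) = \frac{1896357}{60473} - \frac{509}{23291} = \frac{44137270130}{1408476643}$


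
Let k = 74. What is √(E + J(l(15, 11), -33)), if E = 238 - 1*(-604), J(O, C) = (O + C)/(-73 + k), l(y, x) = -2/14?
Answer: √39634/7 ≈ 28.440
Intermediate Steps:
l(y, x) = -⅐ (l(y, x) = -2*1/14 = -⅐)
J(O, C) = C + O (J(O, C) = (O + C)/(-73 + 74) = (C + O)/1 = (C + O)*1 = C + O)
E = 842 (E = 238 + 604 = 842)
√(E + J(l(15, 11), -33)) = √(842 + (-33 - ⅐)) = √(842 - 232/7) = √(5662/7) = √39634/7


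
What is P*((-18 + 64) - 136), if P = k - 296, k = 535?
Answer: -21510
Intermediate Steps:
P = 239 (P = 535 - 296 = 239)
P*((-18 + 64) - 136) = 239*((-18 + 64) - 136) = 239*(46 - 136) = 239*(-90) = -21510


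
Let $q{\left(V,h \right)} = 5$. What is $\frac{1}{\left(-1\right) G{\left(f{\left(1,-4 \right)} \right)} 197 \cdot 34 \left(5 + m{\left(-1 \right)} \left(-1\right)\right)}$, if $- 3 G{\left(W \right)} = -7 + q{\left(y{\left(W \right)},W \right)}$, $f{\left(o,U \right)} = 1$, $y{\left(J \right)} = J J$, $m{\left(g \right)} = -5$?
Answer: $- \frac{3}{133960} \approx -2.2395 \cdot 10^{-5}$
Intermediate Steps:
$y{\left(J \right)} = J^{2}$
$G{\left(W \right)} = \frac{2}{3}$ ($G{\left(W \right)} = - \frac{-7 + 5}{3} = \left(- \frac{1}{3}\right) \left(-2\right) = \frac{2}{3}$)
$\frac{1}{\left(-1\right) G{\left(f{\left(1,-4 \right)} \right)} 197 \cdot 34 \left(5 + m{\left(-1 \right)} \left(-1\right)\right)} = \frac{1}{\left(-1\right) \frac{2}{3} \cdot 197 \cdot 34 \left(5 - -5\right)} = \frac{1}{\left(-1\right) \frac{394 \cdot 34 \left(5 + 5\right)}{3}} = \frac{1}{\left(-1\right) \frac{394 \cdot 34 \cdot 10}{3}} = \frac{1}{\left(-1\right) \frac{394}{3} \cdot 340} = \frac{1}{\left(-1\right) \frac{133960}{3}} = \frac{1}{- \frac{133960}{3}} = - \frac{3}{133960}$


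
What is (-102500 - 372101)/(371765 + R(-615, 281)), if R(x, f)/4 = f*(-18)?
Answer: -474601/351533 ≈ -1.3501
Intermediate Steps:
R(x, f) = -72*f (R(x, f) = 4*(f*(-18)) = 4*(-18*f) = -72*f)
(-102500 - 372101)/(371765 + R(-615, 281)) = (-102500 - 372101)/(371765 - 72*281) = -474601/(371765 - 20232) = -474601/351533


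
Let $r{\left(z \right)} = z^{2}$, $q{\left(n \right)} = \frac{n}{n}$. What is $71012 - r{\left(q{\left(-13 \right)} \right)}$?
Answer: $71011$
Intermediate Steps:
$q{\left(n \right)} = 1$
$71012 - r{\left(q{\left(-13 \right)} \right)} = 71012 - 1^{2} = 71012 - 1 = 71011$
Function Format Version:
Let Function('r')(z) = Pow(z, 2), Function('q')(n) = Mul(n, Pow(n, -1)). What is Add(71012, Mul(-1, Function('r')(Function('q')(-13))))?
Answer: 71011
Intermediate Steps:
Function('q')(n) = 1
Add(71012, Mul(-1, Function('r')(Function('q')(-13)))) = Add(71012, Mul(-1, Pow(1, 2))) = Add(71012, Mul(-1, 1)) = Add(71012, -1) = 71011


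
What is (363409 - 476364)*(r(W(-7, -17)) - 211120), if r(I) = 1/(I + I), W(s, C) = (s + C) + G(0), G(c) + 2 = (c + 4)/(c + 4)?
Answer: 238470618591/10 ≈ 2.3847e+10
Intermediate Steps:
G(c) = -1 (G(c) = -2 + (c + 4)/(c + 4) = -2 + (4 + c)/(4 + c) = -2 + 1 = -1)
W(s, C) = -1 + C + s (W(s, C) = (s + C) - 1 = (C + s) - 1 = -1 + C + s)
r(I) = 1/(2*I)
(363409 - 476364)*(r(W(-7, -17)) - 211120) = (363409 - 476364)*(1/(2*(-1 - 17 - 7)) - 211120) = -112955*((½)/(-25) - 211120) = -112955*((½)*(-1/25) - 211120) = -112955*(-1/50 - 211120) = -112955*(-10556001/50) = 238470618591/10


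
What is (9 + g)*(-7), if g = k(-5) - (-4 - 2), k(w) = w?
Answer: -70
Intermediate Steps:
g = 1 (g = -5 - (-4 - 2) = -5 - 1*(-6) = -5 + 6 = 1)
(9 + g)*(-7) = (9 + 1)*(-7) = 10*(-7) = -70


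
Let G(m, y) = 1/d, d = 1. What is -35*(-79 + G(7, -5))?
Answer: 2730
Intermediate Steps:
G(m, y) = 1 (G(m, y) = 1/1 = 1)
-35*(-79 + G(7, -5)) = -35*(-79 + 1) = -35*(-78) = 2730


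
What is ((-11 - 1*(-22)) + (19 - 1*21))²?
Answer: 81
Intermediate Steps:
((-11 - 1*(-22)) + (19 - 1*21))² = ((-11 + 22) + (19 - 21))² = (11 - 2)² = 9² = 81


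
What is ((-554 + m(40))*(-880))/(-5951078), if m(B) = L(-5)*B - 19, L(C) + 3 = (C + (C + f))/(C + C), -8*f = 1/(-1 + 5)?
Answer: -287265/2975539 ≈ -0.096542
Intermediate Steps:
f = -1/32 (f = -1/(8*(-1 + 5)) = -⅛/4 = -⅛*¼ = -1/32 ≈ -0.031250)
L(C) = -3 + (-1/32 + 2*C)/(2*C) (L(C) = -3 + (C + (C - 1/32))/(C + C) = -3 + (C + (-1/32 + C))/((2*C)) = -3 + (-1/32 + 2*C)*(1/(2*C)) = -3 + (-1/32 + 2*C)/(2*C))
m(B) = -19 - 639*B/320 (m(B) = (-2 - 1/64/(-5))*B - 19 = (-2 - 1/64*(-⅕))*B - 19 = (-2 + 1/320)*B - 19 = -639*B/320 - 19 = -19 - 639*B/320)
((-554 + m(40))*(-880))/(-5951078) = ((-554 + (-19 - 639/320*40))*(-880))/(-5951078) = ((-554 + (-19 - 639/8))*(-880))*(-1/5951078) = ((-554 - 791/8)*(-880))*(-1/5951078) = -5223/8*(-880)*(-1/5951078) = 574530*(-1/5951078) = -287265/2975539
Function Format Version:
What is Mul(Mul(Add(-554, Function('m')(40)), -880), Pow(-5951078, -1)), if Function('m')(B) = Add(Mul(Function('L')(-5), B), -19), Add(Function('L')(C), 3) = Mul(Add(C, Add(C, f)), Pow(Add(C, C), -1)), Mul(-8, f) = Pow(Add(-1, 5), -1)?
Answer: Rational(-287265, 2975539) ≈ -0.096542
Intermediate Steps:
f = Rational(-1, 32) (f = Mul(Rational(-1, 8), Pow(Add(-1, 5), -1)) = Mul(Rational(-1, 8), Pow(4, -1)) = Mul(Rational(-1, 8), Rational(1, 4)) = Rational(-1, 32) ≈ -0.031250)
Function('L')(C) = Add(-3, Mul(Rational(1, 2), Pow(C, -1), Add(Rational(-1, 32), Mul(2, C)))) (Function('L')(C) = Add(-3, Mul(Add(C, Add(C, Rational(-1, 32))), Pow(Add(C, C), -1))) = Add(-3, Mul(Add(C, Add(Rational(-1, 32), C)), Pow(Mul(2, C), -1))) = Add(-3, Mul(Add(Rational(-1, 32), Mul(2, C)), Mul(Rational(1, 2), Pow(C, -1)))) = Add(-3, Mul(Rational(1, 2), Pow(C, -1), Add(Rational(-1, 32), Mul(2, C)))))
Function('m')(B) = Add(-19, Mul(Rational(-639, 320), B)) (Function('m')(B) = Add(Mul(Add(-2, Mul(Rational(-1, 64), Pow(-5, -1))), B), -19) = Add(Mul(Add(-2, Mul(Rational(-1, 64), Rational(-1, 5))), B), -19) = Add(Mul(Add(-2, Rational(1, 320)), B), -19) = Add(Mul(Rational(-639, 320), B), -19) = Add(-19, Mul(Rational(-639, 320), B)))
Mul(Mul(Add(-554, Function('m')(40)), -880), Pow(-5951078, -1)) = Mul(Mul(Add(-554, Add(-19, Mul(Rational(-639, 320), 40))), -880), Pow(-5951078, -1)) = Mul(Mul(Add(-554, Add(-19, Rational(-639, 8))), -880), Rational(-1, 5951078)) = Mul(Mul(Add(-554, Rational(-791, 8)), -880), Rational(-1, 5951078)) = Mul(Mul(Rational(-5223, 8), -880), Rational(-1, 5951078)) = Mul(574530, Rational(-1, 5951078)) = Rational(-287265, 2975539)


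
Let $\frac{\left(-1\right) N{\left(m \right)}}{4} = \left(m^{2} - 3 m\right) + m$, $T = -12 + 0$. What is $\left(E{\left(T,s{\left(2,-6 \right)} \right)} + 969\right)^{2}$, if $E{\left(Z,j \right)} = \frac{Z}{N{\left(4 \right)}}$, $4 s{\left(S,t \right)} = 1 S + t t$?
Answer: $\frac{60140025}{64} \approx 9.3969 \cdot 10^{5}$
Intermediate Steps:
$s{\left(S,t \right)} = \frac{S}{4} + \frac{t^{2}}{4}$ ($s{\left(S,t \right)} = \frac{1 S + t t}{4} = \frac{S + t^{2}}{4} = \frac{S}{4} + \frac{t^{2}}{4}$)
$T = -12$
$N{\left(m \right)} = - 4 m^{2} + 8 m$ ($N{\left(m \right)} = - 4 \left(\left(m^{2} - 3 m\right) + m\right) = - 4 \left(m^{2} - 2 m\right) = - 4 m^{2} + 8 m$)
$E{\left(Z,j \right)} = - \frac{Z}{32}$ ($E{\left(Z,j \right)} = \frac{Z}{4 \cdot 4 \left(2 - 4\right)} = \frac{Z}{4 \cdot 4 \left(-2\right)} = \frac{Z}{-32} = Z \left(- \frac{1}{32}\right) = - \frac{Z}{32}$)
$\left(E{\left(T,s{\left(2,-6 \right)} \right)} + 969\right)^{2} = \left(\left(- \frac{1}{32}\right) \left(-12\right) + 969\right)^{2} = \left(\frac{3}{8} + 969\right)^{2} = \left(\frac{7755}{8}\right)^{2} = \frac{60140025}{64}$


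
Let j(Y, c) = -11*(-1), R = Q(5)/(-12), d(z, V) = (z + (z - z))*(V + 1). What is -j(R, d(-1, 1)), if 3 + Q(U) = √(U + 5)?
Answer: -11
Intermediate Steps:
d(z, V) = z*(1 + V) (d(z, V) = (z + 0)*(1 + V) = z*(1 + V))
Q(U) = -3 + √(5 + U) (Q(U) = -3 + √(U + 5) = -3 + √(5 + U))
R = ¼ - √10/12 (R = (-3 + √(5 + 5))/(-12) = (-3 + √10)*(-1/12) = ¼ - √10/12 ≈ -0.013523)
j(Y, c) = 11
-j(R, d(-1, 1)) = -1*11 = -11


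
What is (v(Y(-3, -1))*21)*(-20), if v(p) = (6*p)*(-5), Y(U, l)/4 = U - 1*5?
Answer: -403200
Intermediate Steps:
Y(U, l) = -20 + 4*U (Y(U, l) = 4*(U - 1*5) = 4*(U - 5) = 4*(-5 + U) = -20 + 4*U)
v(p) = -30*p
(v(Y(-3, -1))*21)*(-20) = (-30*(-20 + 4*(-3))*21)*(-20) = (-30*(-20 - 12)*21)*(-20) = (-30*(-32)*21)*(-20) = (960*21)*(-20) = 20160*(-20) = -403200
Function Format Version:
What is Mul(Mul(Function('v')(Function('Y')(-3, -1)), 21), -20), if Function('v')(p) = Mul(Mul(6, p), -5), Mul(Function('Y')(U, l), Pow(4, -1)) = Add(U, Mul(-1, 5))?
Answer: -403200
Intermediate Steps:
Function('Y')(U, l) = Add(-20, Mul(4, U)) (Function('Y')(U, l) = Mul(4, Add(U, Mul(-1, 5))) = Mul(4, Add(U, -5)) = Mul(4, Add(-5, U)) = Add(-20, Mul(4, U)))
Function('v')(p) = Mul(-30, p)
Mul(Mul(Function('v')(Function('Y')(-3, -1)), 21), -20) = Mul(Mul(Mul(-30, Add(-20, Mul(4, -3))), 21), -20) = Mul(Mul(Mul(-30, Add(-20, -12)), 21), -20) = Mul(Mul(Mul(-30, -32), 21), -20) = Mul(Mul(960, 21), -20) = Mul(20160, -20) = -403200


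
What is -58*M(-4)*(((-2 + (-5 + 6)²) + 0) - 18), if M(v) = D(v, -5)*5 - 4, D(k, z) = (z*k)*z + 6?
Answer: -522348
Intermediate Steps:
D(k, z) = 6 + k*z² (D(k, z) = (k*z)*z + 6 = k*z² + 6 = 6 + k*z²)
M(v) = 26 + 125*v (M(v) = (6 + v*(-5)²)*5 - 4 = (6 + v*25)*5 - 4 = (6 + 25*v)*5 - 4 = (30 + 125*v) - 4 = 26 + 125*v)
-58*M(-4)*(((-2 + (-5 + 6)²) + 0) - 18) = -58*(26 + 125*(-4))*(((-2 + (-5 + 6)²) + 0) - 18) = -58*(26 - 500)*(((-2 + 1²) + 0) - 18) = -(-27492)*(((-2 + 1) + 0) - 18) = -(-27492)*((-1 + 0) - 18) = -(-27492)*(-1 - 18) = -(-27492)*(-19) = -58*9006 = -522348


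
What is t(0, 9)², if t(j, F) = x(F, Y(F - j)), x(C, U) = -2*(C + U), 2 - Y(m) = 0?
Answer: 484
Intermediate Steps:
Y(m) = 2 (Y(m) = 2 - 1*0 = 2 + 0 = 2)
x(C, U) = -2*C - 2*U
t(j, F) = -4 - 2*F (t(j, F) = -2*F - 2*2 = -2*F - 4 = -4 - 2*F)
t(0, 9)² = (-4 - 2*9)² = (-4 - 18)² = (-22)² = 484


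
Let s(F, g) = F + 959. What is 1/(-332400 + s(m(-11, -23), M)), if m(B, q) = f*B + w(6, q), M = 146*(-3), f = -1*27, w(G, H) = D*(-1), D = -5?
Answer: -1/331139 ≈ -3.0199e-6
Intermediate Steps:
w(G, H) = 5 (w(G, H) = -5*(-1) = 5)
f = -27
M = -438
m(B, q) = 5 - 27*B (m(B, q) = -27*B + 5 = 5 - 27*B)
s(F, g) = 959 + F
1/(-332400 + s(m(-11, -23), M)) = 1/(-332400 + (959 + (5 - 27*(-11)))) = 1/(-332400 + (959 + (5 + 297))) = 1/(-332400 + (959 + 302)) = 1/(-332400 + 1261) = 1/(-331139) = -1/331139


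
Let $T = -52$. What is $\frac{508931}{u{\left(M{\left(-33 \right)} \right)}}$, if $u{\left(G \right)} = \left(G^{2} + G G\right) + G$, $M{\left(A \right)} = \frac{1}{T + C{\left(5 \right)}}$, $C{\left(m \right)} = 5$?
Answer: $- \frac{1124228579}{45} \approx -2.4983 \cdot 10^{7}$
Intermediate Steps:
$M{\left(A \right)} = - \frac{1}{47}$ ($M{\left(A \right)} = \frac{1}{-52 + 5} = \frac{1}{-47} = - \frac{1}{47}$)
$u{\left(G \right)} = G + 2 G^{2}$ ($u{\left(G \right)} = \left(G^{2} + G^{2}\right) + G = 2 G^{2} + G = G + 2 G^{2}$)
$\frac{508931}{u{\left(M{\left(-33 \right)} \right)}} = \frac{508931}{\left(- \frac{1}{47}\right) \left(1 + 2 \left(- \frac{1}{47}\right)\right)} = \frac{508931}{\left(- \frac{1}{47}\right) \left(1 - \frac{2}{47}\right)} = \frac{508931}{\left(- \frac{1}{47}\right) \frac{45}{47}} = \frac{508931}{- \frac{45}{2209}} = 508931 \left(- \frac{2209}{45}\right) = - \frac{1124228579}{45}$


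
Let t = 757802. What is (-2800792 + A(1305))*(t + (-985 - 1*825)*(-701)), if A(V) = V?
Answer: -5673473948044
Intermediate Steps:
(-2800792 + A(1305))*(t + (-985 - 1*825)*(-701)) = (-2800792 + 1305)*(757802 + (-985 - 1*825)*(-701)) = -2799487*(757802 + (-985 - 825)*(-701)) = -2799487*(757802 - 1810*(-701)) = -2799487*(757802 + 1268810) = -2799487*2026612 = -5673473948044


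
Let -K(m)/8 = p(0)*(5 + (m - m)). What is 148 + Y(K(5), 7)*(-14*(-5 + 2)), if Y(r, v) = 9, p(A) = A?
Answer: 526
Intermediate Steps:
K(m) = 0 (K(m) = -0*(5 + (m - m)) = -0*(5 + 0) = -0*5 = -8*0 = 0)
148 + Y(K(5), 7)*(-14*(-5 + 2)) = 148 + 9*(-14*(-5 + 2)) = 148 + 9*(-14*(-3)) = 148 + 9*42 = 148 + 378 = 526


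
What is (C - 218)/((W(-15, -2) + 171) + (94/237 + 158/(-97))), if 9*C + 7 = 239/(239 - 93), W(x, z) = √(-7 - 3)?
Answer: -2863454086272585/2224611129510086 + 16866889871715*I*√10/2224611129510086 ≈ -1.2872 + 0.023976*I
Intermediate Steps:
W(x, z) = I*√10 (W(x, z) = √(-10) = I*√10)
C = -87/146 (C = -7/9 + (239/(239 - 93))/9 = -7/9 + (239/146)/9 = -7/9 + (239*(1/146))/9 = -7/9 + (⅑)*(239/146) = -7/9 + 239/1314 = -87/146 ≈ -0.59589)
(C - 218)/((W(-15, -2) + 171) + (94/237 + 158/(-97))) = (-87/146 - 218)/((I*√10 + 171) + (94/237 + 158/(-97))) = -31915/(146*((171 + I*√10) + (94*(1/237) + 158*(-1/97)))) = -31915/(146*((171 + I*√10) + (94/237 - 158/97))) = -31915/(146*((171 + I*√10) - 28328/22989)) = -31915/(146*(3902791/22989 + I*√10))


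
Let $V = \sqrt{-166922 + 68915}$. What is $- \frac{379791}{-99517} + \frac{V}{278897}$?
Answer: $\frac{379791}{99517} + \frac{i \sqrt{98007}}{278897} \approx 3.8163 + 0.0011225 i$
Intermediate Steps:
$V = i \sqrt{98007}$ ($V = \sqrt{-98007} = i \sqrt{98007} \approx 313.06 i$)
$- \frac{379791}{-99517} + \frac{V}{278897} = - \frac{379791}{-99517} + \frac{i \sqrt{98007}}{278897} = \left(-379791\right) \left(- \frac{1}{99517}\right) + i \sqrt{98007} \cdot \frac{1}{278897} = \frac{379791}{99517} + \frac{i \sqrt{98007}}{278897}$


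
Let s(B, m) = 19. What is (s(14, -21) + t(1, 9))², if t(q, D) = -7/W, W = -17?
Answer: 108900/289 ≈ 376.82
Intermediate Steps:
t(q, D) = 7/17 (t(q, D) = -7/(-17) = -7*(-1/17) = 7/17)
(s(14, -21) + t(1, 9))² = (19 + 7/17)² = (330/17)² = 108900/289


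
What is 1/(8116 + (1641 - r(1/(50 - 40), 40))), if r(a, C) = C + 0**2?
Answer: 1/9717 ≈ 0.00010291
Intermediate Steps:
r(a, C) = C (r(a, C) = C + 0 = C)
1/(8116 + (1641 - r(1/(50 - 40), 40))) = 1/(8116 + (1641 - 1*40)) = 1/(8116 + (1641 - 40)) = 1/(8116 + 1601) = 1/9717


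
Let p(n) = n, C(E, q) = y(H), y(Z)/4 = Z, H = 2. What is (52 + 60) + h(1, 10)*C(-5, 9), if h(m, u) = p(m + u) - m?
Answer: 192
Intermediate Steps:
y(Z) = 4*Z
C(E, q) = 8 (C(E, q) = 4*2 = 8)
h(m, u) = u (h(m, u) = (m + u) - m = u)
(52 + 60) + h(1, 10)*C(-5, 9) = (52 + 60) + 10*8 = 112 + 80 = 192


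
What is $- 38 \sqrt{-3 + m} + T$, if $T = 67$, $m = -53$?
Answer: $67 - 76 i \sqrt{14} \approx 67.0 - 284.37 i$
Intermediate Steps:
$- 38 \sqrt{-3 + m} + T = - 38 \sqrt{-3 - 53} + 67 = - 38 \sqrt{-56} + 67 = - 38 \cdot 2 i \sqrt{14} + 67 = - 76 i \sqrt{14} + 67 = 67 - 76 i \sqrt{14}$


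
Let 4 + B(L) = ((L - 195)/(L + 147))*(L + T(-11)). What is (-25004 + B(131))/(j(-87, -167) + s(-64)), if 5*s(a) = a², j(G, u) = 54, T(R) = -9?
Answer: -8700040/303437 ≈ -28.672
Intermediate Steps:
B(L) = -4 + (-195 + L)*(-9 + L)/(147 + L) (B(L) = -4 + ((L - 195)/(L + 147))*(L - 9) = -4 + ((-195 + L)/(147 + L))*(-9 + L) = -4 + (-195 + L)*(-9 + L)/(147 + L))
s(a) = a²/5
(-25004 + B(131))/(j(-87, -167) + s(-64)) = (-25004 + (1167 + 131² - 208*131)/(147 + 131))/(54 + (⅕)*(-64)²) = (-25004 + (1167 + 17161 - 27248)/278)/(54 + (⅕)*4096) = (-25004 + (1/278)*(-8920))/(54 + 4096/5) = (-25004 - 4460/139)/(4366/5) = -3480016/139*5/4366 = -8700040/303437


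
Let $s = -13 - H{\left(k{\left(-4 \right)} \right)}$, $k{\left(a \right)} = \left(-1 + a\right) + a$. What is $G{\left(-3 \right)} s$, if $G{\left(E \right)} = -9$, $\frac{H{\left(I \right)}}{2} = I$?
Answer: $-45$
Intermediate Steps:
$k{\left(a \right)} = -1 + 2 a$
$H{\left(I \right)} = 2 I$
$s = 5$ ($s = -13 - 2 \left(-1 + 2 \left(-4\right)\right) = -13 - 2 \left(-1 - 8\right) = -13 - 2 \left(-9\right) = -13 - -18 = -13 + 18 = 5$)
$G{\left(-3 \right)} s = \left(-9\right) 5 = -45$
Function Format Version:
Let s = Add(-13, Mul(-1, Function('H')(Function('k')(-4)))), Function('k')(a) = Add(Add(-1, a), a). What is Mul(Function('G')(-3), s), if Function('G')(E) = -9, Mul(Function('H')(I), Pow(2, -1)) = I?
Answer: -45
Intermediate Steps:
Function('k')(a) = Add(-1, Mul(2, a))
Function('H')(I) = Mul(2, I)
s = 5 (s = Add(-13, Mul(-1, Mul(2, Add(-1, Mul(2, -4))))) = Add(-13, Mul(-1, Mul(2, Add(-1, -8)))) = Add(-13, Mul(-1, Mul(2, -9))) = Add(-13, Mul(-1, -18)) = Add(-13, 18) = 5)
Mul(Function('G')(-3), s) = Mul(-9, 5) = -45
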